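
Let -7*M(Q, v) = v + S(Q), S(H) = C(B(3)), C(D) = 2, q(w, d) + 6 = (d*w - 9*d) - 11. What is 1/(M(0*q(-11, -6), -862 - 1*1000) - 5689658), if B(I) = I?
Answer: -7/39825746 ≈ -1.7577e-7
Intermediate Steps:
q(w, d) = -17 - 9*d + d*w (q(w, d) = -6 + ((d*w - 9*d) - 11) = -6 + ((-9*d + d*w) - 11) = -6 + (-11 - 9*d + d*w) = -17 - 9*d + d*w)
S(H) = 2
M(Q, v) = -2/7 - v/7 (M(Q, v) = -(v + 2)/7 = -(2 + v)/7 = -2/7 - v/7)
1/(M(0*q(-11, -6), -862 - 1*1000) - 5689658) = 1/((-2/7 - (-862 - 1*1000)/7) - 5689658) = 1/((-2/7 - (-862 - 1000)/7) - 5689658) = 1/((-2/7 - 1/7*(-1862)) - 5689658) = 1/((-2/7 + 266) - 5689658) = 1/(1860/7 - 5689658) = 1/(-39825746/7) = -7/39825746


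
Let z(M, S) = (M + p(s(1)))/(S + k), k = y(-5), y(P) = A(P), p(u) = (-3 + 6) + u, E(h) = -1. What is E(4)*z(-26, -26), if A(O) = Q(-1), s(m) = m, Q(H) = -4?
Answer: -11/15 ≈ -0.73333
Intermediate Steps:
A(O) = -4
p(u) = 3 + u
y(P) = -4
k = -4
z(M, S) = (4 + M)/(-4 + S) (z(M, S) = (M + (3 + 1))/(S - 4) = (M + 4)/(-4 + S) = (4 + M)/(-4 + S))
E(4)*z(-26, -26) = -(4 - 26)/(-4 - 26) = -(-22)/(-30) = -(-1)*(-22)/30 = -1*11/15 = -11/15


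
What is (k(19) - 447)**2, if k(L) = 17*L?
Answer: 15376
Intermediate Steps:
(k(19) - 447)**2 = (17*19 - 447)**2 = (323 - 447)**2 = (-124)**2 = 15376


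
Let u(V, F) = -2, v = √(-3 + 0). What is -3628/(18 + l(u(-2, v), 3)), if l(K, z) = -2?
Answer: -907/4 ≈ -226.75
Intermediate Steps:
v = I*√3 (v = √(-3) = I*√3 ≈ 1.732*I)
-3628/(18 + l(u(-2, v), 3)) = -3628/(18 - 2) = -3628/16 = (1/16)*(-3628) = -907/4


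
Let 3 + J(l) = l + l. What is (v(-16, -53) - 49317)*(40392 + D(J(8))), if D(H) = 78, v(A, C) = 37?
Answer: -1994361600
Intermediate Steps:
J(l) = -3 + 2*l (J(l) = -3 + (l + l) = -3 + 2*l)
(v(-16, -53) - 49317)*(40392 + D(J(8))) = (37 - 49317)*(40392 + 78) = -49280*40470 = -1994361600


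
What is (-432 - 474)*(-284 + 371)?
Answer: -78822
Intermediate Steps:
(-432 - 474)*(-284 + 371) = -906*87 = -78822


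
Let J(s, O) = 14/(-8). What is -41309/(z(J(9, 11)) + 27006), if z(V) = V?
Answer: -165236/108017 ≈ -1.5297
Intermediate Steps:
J(s, O) = -7/4 (J(s, O) = 14*(-⅛) = -7/4)
-41309/(z(J(9, 11)) + 27006) = -41309/(-7/4 + 27006) = -41309/108017/4 = -41309*4/108017 = -165236/108017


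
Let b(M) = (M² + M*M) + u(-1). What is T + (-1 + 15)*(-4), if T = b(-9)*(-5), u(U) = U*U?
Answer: -871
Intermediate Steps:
u(U) = U²
b(M) = 1 + 2*M² (b(M) = (M² + M*M) + (-1)² = (M² + M²) + 1 = 2*M² + 1 = 1 + 2*M²)
T = -815 (T = (1 + 2*(-9)²)*(-5) = (1 + 2*81)*(-5) = (1 + 162)*(-5) = 163*(-5) = -815)
T + (-1 + 15)*(-4) = -815 + (-1 + 15)*(-4) = -815 + 14*(-4) = -815 - 56 = -871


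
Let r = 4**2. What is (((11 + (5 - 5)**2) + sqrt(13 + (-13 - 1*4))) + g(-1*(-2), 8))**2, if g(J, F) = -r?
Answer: 21 - 20*I ≈ 21.0 - 20.0*I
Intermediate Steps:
r = 16
g(J, F) = -16 (g(J, F) = -1*16 = -16)
(((11 + (5 - 5)**2) + sqrt(13 + (-13 - 1*4))) + g(-1*(-2), 8))**2 = (((11 + (5 - 5)**2) + sqrt(13 + (-13 - 1*4))) - 16)**2 = (((11 + 0**2) + sqrt(13 + (-13 - 4))) - 16)**2 = (((11 + 0) + sqrt(13 - 17)) - 16)**2 = ((11 + sqrt(-4)) - 16)**2 = ((11 + 2*I) - 16)**2 = (-5 + 2*I)**2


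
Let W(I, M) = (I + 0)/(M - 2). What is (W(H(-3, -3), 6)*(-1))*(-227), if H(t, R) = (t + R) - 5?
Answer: -2497/4 ≈ -624.25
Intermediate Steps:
H(t, R) = -5 + R + t (H(t, R) = (R + t) - 5 = -5 + R + t)
W(I, M) = I/(-2 + M)
(W(H(-3, -3), 6)*(-1))*(-227) = (((-5 - 3 - 3)/(-2 + 6))*(-1))*(-227) = (-11/4*(-1))*(-227) = (-11*¼*(-1))*(-227) = -11/4*(-1)*(-227) = (11/4)*(-227) = -2497/4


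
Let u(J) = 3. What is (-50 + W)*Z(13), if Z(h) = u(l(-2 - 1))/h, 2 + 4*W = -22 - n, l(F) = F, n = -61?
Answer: -489/52 ≈ -9.4038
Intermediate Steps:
W = 37/4 (W = -½ + (-22 - 1*(-61))/4 = -½ + (-22 + 61)/4 = -½ + (¼)*39 = -½ + 39/4 = 37/4 ≈ 9.2500)
Z(h) = 3/h
(-50 + W)*Z(13) = (-50 + 37/4)*(3/13) = -489/(4*13) = -163/4*3/13 = -489/52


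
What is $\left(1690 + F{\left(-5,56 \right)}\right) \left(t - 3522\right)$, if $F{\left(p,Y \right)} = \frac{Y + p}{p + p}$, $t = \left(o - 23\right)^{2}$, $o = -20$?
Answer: $- \frac{28188377}{10} \approx -2.8188 \cdot 10^{6}$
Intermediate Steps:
$t = 1849$ ($t = \left(-20 - 23\right)^{2} = \left(-43\right)^{2} = 1849$)
$F{\left(p,Y \right)} = \frac{Y + p}{2 p}$
$\left(1690 + F{\left(-5,56 \right)}\right) \left(t - 3522\right) = \left(1690 + \frac{56 - 5}{2 \left(-5\right)}\right) \left(1849 - 3522\right) = \left(1690 + \frac{1}{2} \left(- \frac{1}{5}\right) 51\right) \left(-1673\right) = \left(1690 - \frac{51}{10}\right) \left(-1673\right) = \frac{16849}{10} \left(-1673\right) = - \frac{28188377}{10}$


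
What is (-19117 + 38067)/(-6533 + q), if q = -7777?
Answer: -1895/1431 ≈ -1.3242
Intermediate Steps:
(-19117 + 38067)/(-6533 + q) = (-19117 + 38067)/(-6533 - 7777) = 18950/(-14310) = 18950*(-1/14310) = -1895/1431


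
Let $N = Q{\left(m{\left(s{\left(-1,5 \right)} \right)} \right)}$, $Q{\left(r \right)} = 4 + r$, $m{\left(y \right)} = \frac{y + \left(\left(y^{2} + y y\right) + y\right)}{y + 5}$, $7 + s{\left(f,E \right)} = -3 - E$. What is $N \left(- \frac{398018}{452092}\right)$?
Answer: $\frac{3781171}{113023} \approx 33.455$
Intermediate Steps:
$s{\left(f,E \right)} = -10 - E$ ($s{\left(f,E \right)} = -7 - \left(3 + E\right) = -10 - E$)
$m{\left(y \right)} = \frac{2 y + 2 y^{2}}{5 + y}$ ($m{\left(y \right)} = \frac{y + \left(\left(y^{2} + y^{2}\right) + y\right)}{5 + y} = \frac{y + \left(2 y^{2} + y\right)}{5 + y} = \frac{y + \left(y + 2 y^{2}\right)}{5 + y} = \frac{2 y + 2 y^{2}}{5 + y}$)
$N = -38$ ($N = 4 + \frac{2 \left(-10 - 5\right) \left(1 - 15\right)}{5 - 15} = 4 + 2 \left(-15\right) \frac{1}{5 - 15} \left(1 - 15\right) = 4 + 2 \left(-15\right) \frac{1}{-10} \left(-14\right) = 4 + 2 \left(-15\right) \left(- \frac{1}{10}\right) \left(-14\right) = 4 - 42 = -38$)
$N \left(- \frac{398018}{452092}\right) = - 38 \left(- \frac{398018}{452092}\right) = - 38 \left(\left(-398018\right) \frac{1}{452092}\right) = \left(-38\right) \left(- \frac{199009}{226046}\right) = \frac{3781171}{113023}$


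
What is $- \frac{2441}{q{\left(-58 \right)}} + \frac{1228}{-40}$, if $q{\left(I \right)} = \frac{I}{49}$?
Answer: $\frac{294571}{145} \approx 2031.5$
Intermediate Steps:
$q{\left(I \right)} = \frac{I}{49}$ ($q{\left(I \right)} = I \frac{1}{49} = \frac{I}{49}$)
$- \frac{2441}{q{\left(-58 \right)}} + \frac{1228}{-40} = - \frac{2441}{\frac{1}{49} \left(-58\right)} + \frac{1228}{-40} = - \frac{2441}{- \frac{58}{49}} + 1228 \left(- \frac{1}{40}\right) = \left(-2441\right) \left(- \frac{49}{58}\right) - \frac{307}{10} = \frac{119609}{58} - \frac{307}{10} = \frac{294571}{145}$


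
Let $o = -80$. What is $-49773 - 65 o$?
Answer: $-44573$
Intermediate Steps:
$-49773 - 65 o = -49773 - -5200 = -49773 + 5200 = -44573$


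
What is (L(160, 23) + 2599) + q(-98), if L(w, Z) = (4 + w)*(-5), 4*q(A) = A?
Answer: 3509/2 ≈ 1754.5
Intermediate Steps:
q(A) = A/4
L(w, Z) = -20 - 5*w
(L(160, 23) + 2599) + q(-98) = ((-20 - 5*160) + 2599) + (¼)*(-98) = ((-20 - 800) + 2599) - 49/2 = (-820 + 2599) - 49/2 = 1779 - 49/2 = 3509/2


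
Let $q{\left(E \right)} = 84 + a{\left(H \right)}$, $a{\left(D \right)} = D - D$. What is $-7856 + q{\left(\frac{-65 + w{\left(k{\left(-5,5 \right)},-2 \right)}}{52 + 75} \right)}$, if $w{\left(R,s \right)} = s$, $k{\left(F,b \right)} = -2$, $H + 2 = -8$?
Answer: $-7772$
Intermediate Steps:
$H = -10$ ($H = -2 - 8 = -10$)
$a{\left(D \right)} = 0$
$q{\left(E \right)} = 84$ ($q{\left(E \right)} = 84 + 0 = 84$)
$-7856 + q{\left(\frac{-65 + w{\left(k{\left(-5,5 \right)},-2 \right)}}{52 + 75} \right)} = -7856 + 84 = -7772$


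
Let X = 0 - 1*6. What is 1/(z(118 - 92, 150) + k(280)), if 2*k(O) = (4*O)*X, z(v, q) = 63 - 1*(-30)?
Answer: -1/3267 ≈ -0.00030609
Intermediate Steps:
X = -6 (X = 0 - 6 = -6)
z(v, q) = 93 (z(v, q) = 63 + 30 = 93)
k(O) = -12*O (k(O) = ((4*O)*(-6))/2 = (-24*O)/2 = -12*O)
1/(z(118 - 92, 150) + k(280)) = 1/(93 - 12*280) = 1/(93 - 3360) = 1/(-3267) = -1/3267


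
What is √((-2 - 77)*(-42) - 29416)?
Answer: I*√26098 ≈ 161.55*I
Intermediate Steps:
√((-2 - 77)*(-42) - 29416) = √(-79*(-42) - 29416) = √(3318 - 29416) = √(-26098) = I*√26098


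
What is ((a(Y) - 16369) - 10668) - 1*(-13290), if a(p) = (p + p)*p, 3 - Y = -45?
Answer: -9139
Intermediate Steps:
Y = 48 (Y = 3 - 1*(-45) = 3 + 45 = 48)
a(p) = 2*p**2 (a(p) = (2*p)*p = 2*p**2)
((a(Y) - 16369) - 10668) - 1*(-13290) = ((2*48**2 - 16369) - 10668) - 1*(-13290) = ((2*2304 - 16369) - 10668) + 13290 = ((4608 - 16369) - 10668) + 13290 = (-11761 - 10668) + 13290 = -22429 + 13290 = -9139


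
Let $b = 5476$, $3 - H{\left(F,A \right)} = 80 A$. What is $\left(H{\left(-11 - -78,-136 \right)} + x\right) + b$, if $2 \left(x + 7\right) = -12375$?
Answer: $\frac{20329}{2} \approx 10165.0$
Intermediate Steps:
$H{\left(F,A \right)} = 3 - 80 A$
$x = - \frac{12389}{2}$ ($x = -7 + \frac{1}{2} \left(-12375\right) = -7 - \frac{12375}{2} = - \frac{12389}{2} \approx -6194.5$)
$\left(H{\left(-11 - -78,-136 \right)} + x\right) + b = \left(\left(3 - -10880\right) - \frac{12389}{2}\right) + 5476 = \left(\left(3 + 10880\right) - \frac{12389}{2}\right) + 5476 = \left(10883 - \frac{12389}{2}\right) + 5476 = \frac{9377}{2} + 5476 = \frac{20329}{2}$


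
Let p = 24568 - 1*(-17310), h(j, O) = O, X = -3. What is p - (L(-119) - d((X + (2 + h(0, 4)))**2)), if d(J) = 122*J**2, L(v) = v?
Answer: 51879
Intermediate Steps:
p = 41878 (p = 24568 + 17310 = 41878)
p - (L(-119) - d((X + (2 + h(0, 4)))**2)) = 41878 - (-119 - 122*((-3 + (2 + 4))**2)**2) = 41878 - (-119 - 122*((-3 + 6)**2)**2) = 41878 - (-119 - 122*(3**2)**2) = 41878 - (-119 - 122*9**2) = 41878 - (-119 - 122*81) = 41878 - (-119 - 1*9882) = 41878 - (-119 - 9882) = 41878 - 1*(-10001) = 41878 + 10001 = 51879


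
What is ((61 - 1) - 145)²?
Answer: 7225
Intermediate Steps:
((61 - 1) - 145)² = (60 - 145)² = (-85)² = 7225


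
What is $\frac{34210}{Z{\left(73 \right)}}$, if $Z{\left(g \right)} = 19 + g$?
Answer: $\frac{17105}{46} \approx 371.85$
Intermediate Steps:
$\frac{34210}{Z{\left(73 \right)}} = \frac{34210}{19 + 73} = \frac{34210}{92} = 34210 \cdot \frac{1}{92} = \frac{17105}{46}$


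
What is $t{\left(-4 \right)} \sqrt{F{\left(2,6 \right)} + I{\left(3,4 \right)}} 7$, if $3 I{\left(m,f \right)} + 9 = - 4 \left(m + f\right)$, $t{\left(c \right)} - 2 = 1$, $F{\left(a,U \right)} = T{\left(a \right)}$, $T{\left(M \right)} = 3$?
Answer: $14 i \sqrt{21} \approx 64.156 i$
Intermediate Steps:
$F{\left(a,U \right)} = 3$
$t{\left(c \right)} = 3$ ($t{\left(c \right)} = 2 + 1 = 3$)
$I{\left(m,f \right)} = -3 - \frac{4 f}{3} - \frac{4 m}{3}$ ($I{\left(m,f \right)} = -3 + \frac{\left(-4\right) \left(m + f\right)}{3} = -3 + \frac{\left(-4\right) \left(f + m\right)}{3} = -3 + \frac{- 4 f - 4 m}{3} = -3 - \left(\frac{4 f}{3} + \frac{4 m}{3}\right) = -3 - \frac{4 f}{3} - \frac{4 m}{3}$)
$t{\left(-4 \right)} \sqrt{F{\left(2,6 \right)} + I{\left(3,4 \right)}} 7 = 3 \sqrt{3 - \frac{37}{3}} \cdot 7 = 3 \sqrt{- \frac{28}{3}} \cdot 7 = 3 \frac{2 i \sqrt{21}}{3} \cdot 7 = 2 i \sqrt{21} \cdot 7 = 14 i \sqrt{21}$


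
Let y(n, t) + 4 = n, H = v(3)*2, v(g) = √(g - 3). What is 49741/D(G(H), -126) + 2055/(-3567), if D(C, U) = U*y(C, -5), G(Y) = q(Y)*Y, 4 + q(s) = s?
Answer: 58796809/599256 ≈ 98.116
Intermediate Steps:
q(s) = -4 + s
v(g) = √(-3 + g)
H = 0 (H = √(-3 + 3)*2 = √0*2 = 0*2 = 0)
y(n, t) = -4 + n
G(Y) = Y*(-4 + Y) (G(Y) = (-4 + Y)*Y = Y*(-4 + Y))
D(C, U) = U*(-4 + C)
49741/D(G(H), -126) + 2055/(-3567) = 49741/((-126*(-4 + 0*(-4 + 0)))) + 2055/(-3567) = 49741/((-126*(-4 + 0*(-4)))) + 2055*(-1/3567) = 49741/((-126*(-4 + 0))) - 685/1189 = 49741/((-126*(-4))) - 685/1189 = 49741/504 - 685/1189 = 58796809/599256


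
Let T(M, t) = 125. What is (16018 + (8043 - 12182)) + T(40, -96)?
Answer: 12004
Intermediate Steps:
(16018 + (8043 - 12182)) + T(40, -96) = (16018 + (8043 - 12182)) + 125 = (16018 - 4139) + 125 = 11879 + 125 = 12004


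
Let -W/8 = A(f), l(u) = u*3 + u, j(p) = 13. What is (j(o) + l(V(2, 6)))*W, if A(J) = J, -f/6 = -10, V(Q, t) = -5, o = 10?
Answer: 3360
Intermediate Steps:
f = 60 (f = -6*(-10) = 60)
l(u) = 4*u (l(u) = 3*u + u = 4*u)
W = -480 (W = -8*60 = -480)
(j(o) + l(V(2, 6)))*W = (13 + 4*(-5))*(-480) = (13 - 20)*(-480) = -7*(-480) = 3360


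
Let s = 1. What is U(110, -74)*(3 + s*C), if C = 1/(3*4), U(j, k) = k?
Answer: -1369/6 ≈ -228.17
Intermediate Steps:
C = 1/12 ≈ 0.083333
U(110, -74)*(3 + s*C) = -74*(3 + 1*(1/12)) = -74*(3 + 1/12) = -74*37/12 = -1369/6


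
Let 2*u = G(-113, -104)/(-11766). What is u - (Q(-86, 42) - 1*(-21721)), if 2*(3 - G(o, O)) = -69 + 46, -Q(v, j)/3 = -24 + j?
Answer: -1019735717/47064 ≈ -21667.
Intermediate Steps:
Q(v, j) = 72 - 3*j (Q(v, j) = -3*(-24 + j) = 72 - 3*j)
G(o, O) = 29/2 (G(o, O) = 3 - (-69 + 46)/2 = 3 - ½*(-23) = 3 + 23/2 = 29/2)
u = -29/47064 (u = ((29/2)/(-11766))/2 = ((29/2)*(-1/11766))/2 = (½)*(-29/23532) = -29/47064 ≈ -0.00061618)
u - (Q(-86, 42) - 1*(-21721)) = -29/47064 - ((72 - 3*42) - 1*(-21721)) = -29/47064 - ((72 - 126) + 21721) = -29/47064 - (-54 + 21721) = -29/47064 - 1*21667 = -29/47064 - 21667 = -1019735717/47064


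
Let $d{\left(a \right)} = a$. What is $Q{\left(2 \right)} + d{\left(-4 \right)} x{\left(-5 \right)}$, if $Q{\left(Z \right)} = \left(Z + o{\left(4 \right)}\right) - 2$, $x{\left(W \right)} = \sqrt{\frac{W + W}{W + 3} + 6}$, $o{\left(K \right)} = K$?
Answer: $4 - 4 \sqrt{11} \approx -9.2665$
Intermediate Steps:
$x{\left(W \right)} = \sqrt{6 + \frac{2 W}{3 + W}}$ ($x{\left(W \right)} = \sqrt{\frac{2 W}{3 + W} + 6} = \sqrt{6 + \frac{2 W}{3 + W}}$)
$Q{\left(Z \right)} = 2 + Z$ ($Q{\left(Z \right)} = \left(Z + 4\right) - 2 = \left(4 + Z\right) - 2 = 2 + Z$)
$Q{\left(2 \right)} + d{\left(-4 \right)} x{\left(-5 \right)} = \left(2 + 2\right) - 4 \sqrt{2} \sqrt{\frac{9 + 4 \left(-5\right)}{3 - 5}} = 4 - 4 \sqrt{2} \sqrt{\frac{9 - 20}{-2}} = 4 - 4 \sqrt{2} \sqrt{\left(- \frac{1}{2}\right) \left(-11\right)} = 4 - 4 \sqrt{2} \sqrt{\frac{11}{2}} = 4 - 4 \sqrt{2} \frac{\sqrt{22}}{2} = 4 - 4 \sqrt{11}$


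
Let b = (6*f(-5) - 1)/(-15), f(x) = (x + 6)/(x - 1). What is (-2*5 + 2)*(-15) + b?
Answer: 1802/15 ≈ 120.13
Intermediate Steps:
f(x) = (6 + x)/(-1 + x)
b = 2/15 (b = (6*((6 - 5)/(-1 - 5)) - 1)/(-15) = (6*(1/(-6)) - 1)*(-1/15) = (6*(-⅙*1) - 1)*(-1/15) = (6*(-⅙) - 1)*(-1/15) = (-1 - 1)*(-1/15) = -2*(-1/15) = 2/15 ≈ 0.13333)
(-2*5 + 2)*(-15) + b = (-2*5 + 2)*(-15) + 2/15 = (-10 + 2)*(-15) + 2/15 = -8*(-15) + 2/15 = 120 + 2/15 = 1802/15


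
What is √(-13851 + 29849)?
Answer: √15998 ≈ 126.48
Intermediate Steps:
√(-13851 + 29849) = √15998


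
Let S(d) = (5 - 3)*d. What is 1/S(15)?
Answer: 1/30 ≈ 0.033333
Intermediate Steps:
S(d) = 2*d
1/S(15) = 1/(2*15) = 1/30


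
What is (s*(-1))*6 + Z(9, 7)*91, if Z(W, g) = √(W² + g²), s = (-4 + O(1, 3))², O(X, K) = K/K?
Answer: -54 + 91*√130 ≈ 983.56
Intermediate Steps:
O(X, K) = 1
s = 9 (s = (-4 + 1)² = (-3)² = 9)
(s*(-1))*6 + Z(9, 7)*91 = (9*(-1))*6 + √(9² + 7²)*91 = -9*6 + √(81 + 49)*91 = -54 + √130*91 = -54 + 91*√130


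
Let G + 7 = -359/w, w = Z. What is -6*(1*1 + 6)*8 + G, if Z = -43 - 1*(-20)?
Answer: -7530/23 ≈ -327.39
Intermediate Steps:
Z = -23 (Z = -43 + 20 = -23)
w = -23
G = 198/23 (G = -7 - 359/(-23) = -7 - 359*(-1/23) = -7 + 359/23 = 198/23 ≈ 8.6087)
-6*(1*1 + 6)*8 + G = -6*(1*1 + 6)*8 + 198/23 = -6*(1 + 6)*8 + 198/23 = -6*7*8 + 198/23 = -42*8 + 198/23 = -336 + 198/23 = -7530/23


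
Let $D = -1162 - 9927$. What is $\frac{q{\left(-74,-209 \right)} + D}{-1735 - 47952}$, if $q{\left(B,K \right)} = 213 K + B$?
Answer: $\frac{55680}{49687} \approx 1.1206$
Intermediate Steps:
$q{\left(B,K \right)} = B + 213 K$
$D = -11089$ ($D = -1162 - 9927 = -11089$)
$\frac{q{\left(-74,-209 \right)} + D}{-1735 - 47952} = \frac{\left(-74 + 213 \left(-209\right)\right) - 11089}{-1735 - 47952} = \frac{\left(-74 - 44517\right) - 11089}{-49687} = \left(-44591 - 11089\right) \left(- \frac{1}{49687}\right) = \left(-55680\right) \left(- \frac{1}{49687}\right) = \frac{55680}{49687}$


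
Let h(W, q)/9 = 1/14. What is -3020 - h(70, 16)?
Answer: -42289/14 ≈ -3020.6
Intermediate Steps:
h(W, q) = 9/14
-3020 - h(70, 16) = -3020 - 1*9/14 = -3020 - 9/14 = -42289/14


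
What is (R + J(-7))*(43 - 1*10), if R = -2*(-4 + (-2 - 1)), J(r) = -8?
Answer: 198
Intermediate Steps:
R = 14 (R = -2*(-4 - 3) = -2*(-7) = 14)
(R + J(-7))*(43 - 1*10) = (14 - 8)*(43 - 1*10) = 6*(43 - 10) = 6*33 = 198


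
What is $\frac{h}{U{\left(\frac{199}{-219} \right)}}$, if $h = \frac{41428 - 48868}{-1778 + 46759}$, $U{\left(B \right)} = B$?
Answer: $\frac{52560}{288749} \approx 0.18203$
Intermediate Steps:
$h = - \frac{240}{1451}$ ($h = - \frac{7440}{44981} = \left(-7440\right) \frac{1}{44981} = - \frac{240}{1451} \approx -0.1654$)
$\frac{h}{U{\left(\frac{199}{-219} \right)}} = - \frac{240}{1451 \frac{199}{-219}} = - \frac{240}{1451 \cdot 199 \left(- \frac{1}{219}\right)} = - \frac{240}{1451 \left(- \frac{199}{219}\right)} = \left(- \frac{240}{1451}\right) \left(- \frac{219}{199}\right) = \frac{52560}{288749}$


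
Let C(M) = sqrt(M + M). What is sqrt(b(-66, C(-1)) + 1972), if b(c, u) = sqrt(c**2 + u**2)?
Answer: sqrt(1972 + sqrt(4354)) ≈ 45.144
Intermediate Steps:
C(M) = sqrt(2)*sqrt(M) (C(M) = sqrt(2*M) = sqrt(2)*sqrt(M))
sqrt(b(-66, C(-1)) + 1972) = sqrt(sqrt((-66)**2 + (sqrt(2)*sqrt(-1))**2) + 1972) = sqrt(sqrt(4356 + (sqrt(2)*I)**2) + 1972) = sqrt(sqrt(4356 + (I*sqrt(2))**2) + 1972) = sqrt(sqrt(4356 - 2) + 1972) = sqrt(sqrt(4354) + 1972) = sqrt(1972 + sqrt(4354))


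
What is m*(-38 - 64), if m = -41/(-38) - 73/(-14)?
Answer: -85374/133 ≈ -641.91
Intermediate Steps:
m = 837/133 (m = -41*(-1/38) - 73*(-1/14) = 41/38 + 73/14 = 837/133 ≈ 6.2932)
m*(-38 - 64) = 837*(-38 - 64)/133 = (837/133)*(-102) = -85374/133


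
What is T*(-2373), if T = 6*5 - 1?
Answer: -68817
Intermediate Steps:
T = 29 (T = 30 - 1 = 29)
T*(-2373) = 29*(-2373) = -68817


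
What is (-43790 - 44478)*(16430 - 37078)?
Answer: 1822557664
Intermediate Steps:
(-43790 - 44478)*(16430 - 37078) = -88268*(-20648) = 1822557664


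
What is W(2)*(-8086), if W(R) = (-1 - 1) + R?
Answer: 0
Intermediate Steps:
W(R) = -2 + R
W(2)*(-8086) = (-2 + 2)*(-8086) = 0*(-8086) = 0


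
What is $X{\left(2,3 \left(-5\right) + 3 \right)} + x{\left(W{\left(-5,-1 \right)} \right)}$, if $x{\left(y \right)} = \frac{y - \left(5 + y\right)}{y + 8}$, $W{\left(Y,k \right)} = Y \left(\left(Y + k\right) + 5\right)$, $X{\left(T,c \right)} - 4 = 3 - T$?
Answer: $\frac{60}{13} \approx 4.6154$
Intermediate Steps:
$X{\left(T,c \right)} = 7 - T$ ($X{\left(T,c \right)} = 4 - \left(-3 + T\right) = 7 - T$)
$W{\left(Y,k \right)} = Y \left(5 + Y + k\right)$
$x{\left(y \right)} = - \frac{5}{8 + y}$
$X{\left(2,3 \left(-5\right) + 3 \right)} + x{\left(W{\left(-5,-1 \right)} \right)} = \left(7 - 2\right) - \frac{5}{8 - 5 \left(5 - 5 - 1\right)} = \left(7 - 2\right) - \frac{5}{8 - -5} = 5 - \frac{5}{8 + 5} = 5 - \frac{5}{13} = \frac{60}{13}$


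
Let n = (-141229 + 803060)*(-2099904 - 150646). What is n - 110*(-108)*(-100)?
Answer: -1489484945050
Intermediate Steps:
n = -1489483757050 (n = 661831*(-2250550) = -1489483757050)
n - 110*(-108)*(-100) = -1489483757050 - 110*(-108)*(-100) = -1489483757050 - (-11880)*(-100) = -1489483757050 - 1*1188000 = -1489483757050 - 1188000 = -1489484945050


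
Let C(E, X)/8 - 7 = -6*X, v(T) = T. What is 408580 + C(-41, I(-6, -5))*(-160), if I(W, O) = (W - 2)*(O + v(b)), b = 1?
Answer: 645380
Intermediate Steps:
I(W, O) = (1 + O)*(-2 + W) (I(W, O) = (W - 2)*(O + 1) = (-2 + W)*(1 + O) = (1 + O)*(-2 + W))
C(E, X) = 56 - 48*X (C(E, X) = 56 + 8*(-6*X) = 56 - 48*X)
408580 + C(-41, I(-6, -5))*(-160) = 408580 + (56 - 48*(-2 - 6 - 2*(-5) - 5*(-6)))*(-160) = 408580 + (56 - 48*(-2 - 6 + 10 + 30))*(-160) = 408580 + (56 - 48*32)*(-160) = 408580 + (56 - 1536)*(-160) = 408580 - 1480*(-160) = 408580 + 236800 = 645380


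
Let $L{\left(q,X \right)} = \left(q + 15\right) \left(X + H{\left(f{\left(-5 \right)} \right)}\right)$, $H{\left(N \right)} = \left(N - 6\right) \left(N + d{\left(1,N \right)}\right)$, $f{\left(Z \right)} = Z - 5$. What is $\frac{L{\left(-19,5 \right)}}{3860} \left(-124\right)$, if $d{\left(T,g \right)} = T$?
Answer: $\frac{18476}{965} \approx 19.146$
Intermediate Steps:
$f{\left(Z \right)} = -5 + Z$
$H{\left(N \right)} = \left(1 + N\right) \left(-6 + N\right)$ ($H{\left(N \right)} = \left(N - 6\right) \left(N + 1\right) = \left(-6 + N\right) \left(1 + N\right) = \left(1 + N\right) \left(-6 + N\right)$)
$L{\left(q,X \right)} = \left(15 + q\right) \left(144 + X\right)$ ($L{\left(q,X \right)} = \left(q + 15\right) \left(X - \left(6 - \left(-5 - 5\right)^{2} + 5 \left(-5 - 5\right)\right)\right) = \left(15 + q\right) \left(X - \left(-44 - 100\right)\right) = \left(15 + q\right) \left(X + \left(-6 + 100 + 50\right)\right) = \left(15 + q\right) \left(X + 144\right) = \left(15 + q\right) \left(144 + X\right)$)
$\frac{L{\left(-19,5 \right)}}{3860} \left(-124\right) = \frac{2160 + 15 \cdot 5 + 144 \left(-19\right) + 5 \left(-19\right)}{3860} \left(-124\right) = \left(2160 + 75 - 2736 - 95\right) \frac{1}{3860} \left(-124\right) = \left(-596\right) \frac{1}{3860} \left(-124\right) = \left(- \frac{149}{965}\right) \left(-124\right) = \frac{18476}{965}$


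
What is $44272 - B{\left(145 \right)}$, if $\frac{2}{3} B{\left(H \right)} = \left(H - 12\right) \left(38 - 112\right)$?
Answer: $59035$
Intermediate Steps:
$B{\left(H \right)} = 1332 - 111 H$ ($B{\left(H \right)} = \frac{3 \left(H - 12\right) \left(38 - 112\right)}{2} = \frac{3 \left(-12 + H\right) \left(-74\right)}{2} = \frac{3 \left(888 - 74 H\right)}{2} = 1332 - 111 H$)
$44272 - B{\left(145 \right)} = 44272 - \left(1332 - 16095\right) = 44272 - -14763 = 44272 + 14763 = 59035$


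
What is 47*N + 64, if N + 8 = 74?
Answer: 3166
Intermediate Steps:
N = 66 (N = -8 + 74 = 66)
47*N + 64 = 47*66 + 64 = 3102 + 64 = 3166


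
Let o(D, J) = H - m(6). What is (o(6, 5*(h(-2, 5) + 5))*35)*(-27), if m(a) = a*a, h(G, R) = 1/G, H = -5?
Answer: 38745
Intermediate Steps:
m(a) = a²
o(D, J) = -41 (o(D, J) = -5 - 1*6² = -5 - 1*36 = -5 - 36 = -41)
(o(6, 5*(h(-2, 5) + 5))*35)*(-27) = -41*35*(-27) = -1435*(-27) = 38745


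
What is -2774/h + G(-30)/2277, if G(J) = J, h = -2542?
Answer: 1040023/964689 ≈ 1.0781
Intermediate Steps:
-2774/h + G(-30)/2277 = -2774/(-2542) - 30/2277 = -2774*(-1/2542) - 30*1/2277 = 1387/1271 - 10/759 = 1040023/964689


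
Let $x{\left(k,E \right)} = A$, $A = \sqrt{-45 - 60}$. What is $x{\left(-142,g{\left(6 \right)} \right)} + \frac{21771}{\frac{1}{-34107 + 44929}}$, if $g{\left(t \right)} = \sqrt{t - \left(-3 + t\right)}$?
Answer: $235605762 + i \sqrt{105} \approx 2.3561 \cdot 10^{8} + 10.247 i$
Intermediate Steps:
$g{\left(t \right)} = \sqrt{3}$
$A = i \sqrt{105}$ ($A = \sqrt{-105} = i \sqrt{105} \approx 10.247 i$)
$x{\left(k,E \right)} = i \sqrt{105}$
$x{\left(-142,g{\left(6 \right)} \right)} + \frac{21771}{\frac{1}{-34107 + 44929}} = i \sqrt{105} + \frac{21771}{\frac{1}{-34107 + 44929}} = i \sqrt{105} + \frac{21771}{\frac{1}{10822}} = i \sqrt{105} + 21771 \frac{1}{\frac{1}{10822}} = i \sqrt{105} + 21771 \cdot 10822 = i \sqrt{105} + 235605762 = 235605762 + i \sqrt{105}$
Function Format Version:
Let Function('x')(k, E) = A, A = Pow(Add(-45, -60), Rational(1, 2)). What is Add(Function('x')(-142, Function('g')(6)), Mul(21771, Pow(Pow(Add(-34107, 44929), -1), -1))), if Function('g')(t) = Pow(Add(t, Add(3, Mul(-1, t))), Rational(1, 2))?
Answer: Add(235605762, Mul(I, Pow(105, Rational(1, 2)))) ≈ Add(2.3561e+8, Mul(10.247, I))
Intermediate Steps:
Function('g')(t) = Pow(3, Rational(1, 2))
A = Mul(I, Pow(105, Rational(1, 2))) (A = Pow(-105, Rational(1, 2)) = Mul(I, Pow(105, Rational(1, 2))) ≈ Mul(10.247, I))
Function('x')(k, E) = Mul(I, Pow(105, Rational(1, 2)))
Add(Function('x')(-142, Function('g')(6)), Mul(21771, Pow(Pow(Add(-34107, 44929), -1), -1))) = Add(Mul(I, Pow(105, Rational(1, 2))), Mul(21771, Pow(Pow(Add(-34107, 44929), -1), -1))) = Add(Mul(I, Pow(105, Rational(1, 2))), Mul(21771, Pow(Pow(10822, -1), -1))) = Add(Mul(I, Pow(105, Rational(1, 2))), Mul(21771, Pow(Rational(1, 10822), -1))) = Add(Mul(I, Pow(105, Rational(1, 2))), Mul(21771, 10822)) = Add(Mul(I, Pow(105, Rational(1, 2))), 235605762) = Add(235605762, Mul(I, Pow(105, Rational(1, 2))))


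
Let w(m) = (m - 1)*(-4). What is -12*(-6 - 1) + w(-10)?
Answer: 128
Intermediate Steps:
w(m) = 4 - 4*m (w(m) = (-1 + m)*(-4) = 4 - 4*m)
-12*(-6 - 1) + w(-10) = -12*(-6 - 1) + (4 - 4*(-10)) = -(-84) + (4 + 40) = -12*(-7) + 44 = 84 + 44 = 128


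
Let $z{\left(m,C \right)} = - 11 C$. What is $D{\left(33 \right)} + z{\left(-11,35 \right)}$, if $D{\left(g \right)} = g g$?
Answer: $704$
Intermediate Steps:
$D{\left(g \right)} = g^{2}$
$D{\left(33 \right)} + z{\left(-11,35 \right)} = 33^{2} - 385 = 1089 - 385 = 704$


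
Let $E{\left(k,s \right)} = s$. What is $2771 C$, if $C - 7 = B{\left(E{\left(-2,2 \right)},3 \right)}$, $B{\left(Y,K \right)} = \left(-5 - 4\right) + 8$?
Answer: $16626$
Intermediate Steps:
$B{\left(Y,K \right)} = -1$ ($B{\left(Y,K \right)} = \left(-5 - 4\right) + 8 = -9 + 8 = -1$)
$C = 6$ ($C = 7 - 1 = 6$)
$2771 C = 2771 \cdot 6 = 16626$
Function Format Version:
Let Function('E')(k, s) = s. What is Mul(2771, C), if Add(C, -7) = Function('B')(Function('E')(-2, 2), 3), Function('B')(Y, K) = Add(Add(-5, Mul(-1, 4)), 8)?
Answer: 16626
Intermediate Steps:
Function('B')(Y, K) = -1 (Function('B')(Y, K) = Add(Add(-5, -4), 8) = Add(-9, 8) = -1)
C = 6 (C = Add(7, -1) = 6)
Mul(2771, C) = Mul(2771, 6) = 16626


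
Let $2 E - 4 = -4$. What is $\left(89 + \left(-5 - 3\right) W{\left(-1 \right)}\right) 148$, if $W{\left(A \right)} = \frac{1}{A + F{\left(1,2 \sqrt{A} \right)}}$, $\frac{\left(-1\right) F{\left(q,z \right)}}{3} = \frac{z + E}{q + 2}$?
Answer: $\frac{67044}{5} - \frac{2368 i}{5} \approx 13409.0 - 473.6 i$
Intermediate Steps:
$E = 0$ ($E = 2 + \frac{1}{2} \left(-4\right) = 2 - 2 = 0$)
$F{\left(q,z \right)} = - \frac{3 z}{2 + q}$ ($F{\left(q,z \right)} = - 3 \frac{z + 0}{q + 2} = - 3 \frac{z}{2 + q} = - \frac{3 z}{2 + q}$)
$W{\left(A \right)} = \frac{1}{A - 2 \sqrt{A}}$ ($W{\left(A \right)} = \frac{1}{A - \frac{3 \cdot 2 \sqrt{A}}{2 + 1}} = \frac{1}{A - \frac{3 \cdot 2 \sqrt{A}}{3}} = \frac{1}{A - 3 \cdot 2 \sqrt{A} \frac{1}{3}} = \frac{1}{A - 2 \sqrt{A}}$)
$\left(89 + \left(-5 - 3\right) W{\left(-1 \right)}\right) 148 = \left(89 + \frac{-5 - 3}{-1 - 2 \sqrt{-1}}\right) 148 = \left(89 - \frac{8}{-1 - 2 i}\right) 148 = \left(89 - 8 \frac{-1 + 2 i}{5}\right) 148 = \left(89 - \frac{8 \left(-1 + 2 i\right)}{5}\right) 148 = 13172 - \frac{1184 \left(-1 + 2 i\right)}{5}$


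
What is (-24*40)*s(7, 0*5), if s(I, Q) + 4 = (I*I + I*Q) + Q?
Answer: -43200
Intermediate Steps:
s(I, Q) = -4 + Q + I² + I*Q (s(I, Q) = -4 + ((I*I + I*Q) + Q) = -4 + ((I² + I*Q) + Q) = -4 + (Q + I² + I*Q) = -4 + Q + I² + I*Q)
(-24*40)*s(7, 0*5) = (-24*40)*(-4 + 0*5 + 7² + 7*(0*5)) = -960*(-4 + 0 + 49 + 7*0) = -960*(-4 + 0 + 49 + 0) = -960*45 = -43200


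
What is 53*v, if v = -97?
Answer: -5141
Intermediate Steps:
53*v = 53*(-97) = -5141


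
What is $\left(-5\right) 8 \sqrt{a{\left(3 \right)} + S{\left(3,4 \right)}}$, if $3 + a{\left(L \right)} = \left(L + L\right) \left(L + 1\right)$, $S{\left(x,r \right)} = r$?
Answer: $-200$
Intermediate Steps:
$a{\left(L \right)} = -3 + 2 L \left(1 + L\right)$ ($a{\left(L \right)} = -3 + \left(L + L\right) \left(L + 1\right) = -3 + 2 L \left(1 + L\right)$)
$\left(-5\right) 8 \sqrt{a{\left(3 \right)} + S{\left(3,4 \right)}} = \left(-5\right) 8 \sqrt{\left(-3 + 2 \cdot 3 + 2 \cdot 3^{2}\right) + 4} = - 40 \sqrt{\left(-3 + 6 + 2 \cdot 9\right) + 4} = - 40 \sqrt{\left(-3 + 6 + 18\right) + 4} = - 40 \sqrt{21 + 4} = - 40 \sqrt{25} = \left(-40\right) 5 = -200$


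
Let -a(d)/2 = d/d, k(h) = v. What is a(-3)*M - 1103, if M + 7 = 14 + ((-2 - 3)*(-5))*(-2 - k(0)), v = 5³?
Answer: 5233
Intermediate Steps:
v = 125
k(h) = 125
a(d) = -2 (a(d) = -2*d/d = -2*1 = -2)
M = -3168 (M = -7 + (14 + ((-2 - 3)*(-5))*(-2 - 1*125)) = -7 + (14 + (-5*(-5))*(-2 - 125)) = -7 + (14 + 25*(-127)) = -7 + (14 - 3175) = -7 - 3161 = -3168)
a(-3)*M - 1103 = -2*(-3168) - 1103 = 6336 - 1103 = 5233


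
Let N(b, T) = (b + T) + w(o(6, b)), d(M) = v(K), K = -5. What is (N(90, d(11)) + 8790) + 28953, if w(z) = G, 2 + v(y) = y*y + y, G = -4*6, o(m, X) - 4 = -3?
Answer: 37827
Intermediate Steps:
o(m, X) = 1 (o(m, X) = 4 - 3 = 1)
G = -24
v(y) = -2 + y + y² (v(y) = -2 + (y*y + y) = -2 + (y² + y) = -2 + (y + y²) = -2 + y + y²)
w(z) = -24
d(M) = 18 (d(M) = -2 - 5 + (-5)² = -2 - 5 + 25 = 18)
N(b, T) = -24 + T + b (N(b, T) = (b + T) - 24 = (T + b) - 24 = -24 + T + b)
(N(90, d(11)) + 8790) + 28953 = ((-24 + 18 + 90) + 8790) + 28953 = (84 + 8790) + 28953 = 8874 + 28953 = 37827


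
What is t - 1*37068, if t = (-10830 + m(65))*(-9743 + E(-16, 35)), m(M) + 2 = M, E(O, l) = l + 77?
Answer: 103659909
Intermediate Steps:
E(O, l) = 77 + l
m(M) = -2 + M
t = 103696977 (t = (-10830 + (-2 + 65))*(-9743 + (77 + 35)) = (-10830 + 63)*(-9743 + 112) = -10767*(-9631) = 103696977)
t - 1*37068 = 103696977 - 1*37068 = 103696977 - 37068 = 103659909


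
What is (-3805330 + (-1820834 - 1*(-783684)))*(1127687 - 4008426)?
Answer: 13949920992720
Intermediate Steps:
(-3805330 + (-1820834 - 1*(-783684)))*(1127687 - 4008426) = (-3805330 + (-1820834 + 783684))*(-2880739) = (-3805330 - 1037150)*(-2880739) = -4842480*(-2880739) = 13949920992720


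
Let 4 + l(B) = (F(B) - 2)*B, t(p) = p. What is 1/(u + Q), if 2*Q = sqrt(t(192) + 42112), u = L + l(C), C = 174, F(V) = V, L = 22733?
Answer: 52657/2772749073 - 4*sqrt(661)/2772749073 ≈ 1.8954e-5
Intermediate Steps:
l(B) = -4 + B*(-2 + B) (l(B) = -4 + (B - 2)*B = -4 + (-2 + B)*B = -4 + B*(-2 + B))
u = 52657 (u = 22733 + (-4 + 174**2 - 2*174) = 22733 + (-4 + 30276 - 348) = 22733 + 29924 = 52657)
Q = 4*sqrt(661) (Q = sqrt(192 + 42112)/2 = sqrt(42304)/2 = (8*sqrt(661))/2 = 4*sqrt(661) ≈ 102.84)
1/(u + Q) = 1/(52657 + 4*sqrt(661))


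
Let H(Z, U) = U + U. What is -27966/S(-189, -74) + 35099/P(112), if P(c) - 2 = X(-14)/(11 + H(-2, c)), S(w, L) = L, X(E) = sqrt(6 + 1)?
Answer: 146526075169/8173041 - 8248265*sqrt(7)/220893 ≈ 17829.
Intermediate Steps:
X(E) = sqrt(7)
H(Z, U) = 2*U
P(c) = 2 + sqrt(7)/(11 + 2*c)
-27966/S(-189, -74) + 35099/P(112) = -27966/(-74) + 35099/(((22 + sqrt(7) + 4*112)/(11 + 2*112))) = -27966*(-1/74) + 35099/(((22 + sqrt(7) + 448)/(11 + 224))) = 13983/37 + 35099/(((470 + sqrt(7))/235)) = 13983/37 + 35099/(2 + sqrt(7)/235)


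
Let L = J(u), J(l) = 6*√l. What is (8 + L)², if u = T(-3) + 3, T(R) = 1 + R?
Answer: 196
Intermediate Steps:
u = 1 (u = (1 - 3) + 3 = -2 + 3 = 1)
L = 6 (L = 6*√1 = 6*1 = 6)
(8 + L)² = (8 + 6)² = 14² = 196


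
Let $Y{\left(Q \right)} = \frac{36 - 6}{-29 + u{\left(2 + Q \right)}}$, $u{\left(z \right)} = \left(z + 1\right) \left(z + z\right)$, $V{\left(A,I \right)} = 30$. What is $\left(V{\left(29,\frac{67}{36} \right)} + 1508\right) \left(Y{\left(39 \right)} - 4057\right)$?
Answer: $- \frac{4261682650}{683} \approx -6.2396 \cdot 10^{6}$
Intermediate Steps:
$u{\left(z \right)} = 2 z \left(1 + z\right)$ ($u{\left(z \right)} = \left(1 + z\right) 2 z = 2 z \left(1 + z\right)$)
$Y{\left(Q \right)} = \frac{30}{-29 + 2 \left(2 + Q\right) \left(3 + Q\right)}$ ($Y{\left(Q \right)} = \frac{36 - 6}{-29 + 2 \left(2 + Q\right) \left(1 + \left(2 + Q\right)\right)} = \frac{30}{-29 + 2 \left(2 + Q\right) \left(3 + Q\right)}$)
$\left(V{\left(29,\frac{67}{36} \right)} + 1508\right) \left(Y{\left(39 \right)} - 4057\right) = \left(30 + 1508\right) \left(\frac{30}{-29 + 2 \left(2 + 39\right) \left(3 + 39\right)} - 4057\right) = 1538 \left(\frac{30}{-29 + 2 \cdot 41 \cdot 42} - 4057\right) = 1538 \left(\frac{30}{-29 + 3444} - 4057\right) = 1538 \left(\frac{30}{3415} - 4057\right) = 1538 \left(30 \cdot \frac{1}{3415} - 4057\right) = 1538 \left(\frac{6}{683} - 4057\right) = 1538 \left(- \frac{2770925}{683}\right) = - \frac{4261682650}{683}$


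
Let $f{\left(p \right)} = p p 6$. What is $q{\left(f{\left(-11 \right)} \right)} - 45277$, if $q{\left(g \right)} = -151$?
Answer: $-45428$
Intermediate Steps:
$f{\left(p \right)} = 6 p^{2}$ ($f{\left(p \right)} = p^{2} \cdot 6 = 6 p^{2}$)
$q{\left(f{\left(-11 \right)} \right)} - 45277 = -151 - 45277 = -45428$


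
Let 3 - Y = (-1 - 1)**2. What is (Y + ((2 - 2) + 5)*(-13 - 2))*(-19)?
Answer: 1444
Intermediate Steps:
Y = -1 (Y = 3 - (-1 - 1)**2 = 3 - 1*(-2)**2 = 3 - 1*4 = 3 - 4 = -1)
(Y + ((2 - 2) + 5)*(-13 - 2))*(-19) = (-1 + ((2 - 2) + 5)*(-13 - 2))*(-19) = (-1 + (0 + 5)*(-15))*(-19) = (-1 + 5*(-15))*(-19) = (-1 - 75)*(-19) = -76*(-19) = 1444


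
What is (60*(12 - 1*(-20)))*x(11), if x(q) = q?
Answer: 21120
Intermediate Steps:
(60*(12 - 1*(-20)))*x(11) = (60*(12 - 1*(-20)))*11 = (60*(12 + 20))*11 = (60*32)*11 = 1920*11 = 21120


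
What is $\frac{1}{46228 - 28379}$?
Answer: $\frac{1}{17849} \approx 5.6026 \cdot 10^{-5}$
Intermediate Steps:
$\frac{1}{46228 - 28379} = \frac{1}{17849}$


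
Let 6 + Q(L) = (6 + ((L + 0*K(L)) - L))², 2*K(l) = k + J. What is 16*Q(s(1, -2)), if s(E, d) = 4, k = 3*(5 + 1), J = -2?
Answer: 480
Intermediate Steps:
k = 18 (k = 3*6 = 18)
K(l) = 8 (K(l) = (18 - 2)/2 = (½)*16 = 8)
Q(L) = 30 (Q(L) = -6 + (6 + ((L + 0*8) - L))² = -6 + (6 + ((L + 0) - L))² = -6 + (6 + (L - L))² = -6 + (6 + 0)² = -6 + 6² = -6 + 36 = 30)
16*Q(s(1, -2)) = 16*30 = 480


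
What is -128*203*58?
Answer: -1507072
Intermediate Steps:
-128*203*58 = -25984*58 = -1507072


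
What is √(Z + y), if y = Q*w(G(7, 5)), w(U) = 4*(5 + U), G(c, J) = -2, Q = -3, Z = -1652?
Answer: 2*I*√422 ≈ 41.085*I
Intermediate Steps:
w(U) = 20 + 4*U
y = -36 (y = -3*(20 + 4*(-2)) = -3*(20 - 8) = -3*12 = -36)
√(Z + y) = √(-1652 - 36) = √(-1688) = 2*I*√422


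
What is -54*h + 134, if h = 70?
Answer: -3646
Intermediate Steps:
-54*h + 134 = -54*70 + 134 = -3780 + 134 = -3646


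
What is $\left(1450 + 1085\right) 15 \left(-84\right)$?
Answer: $-3194100$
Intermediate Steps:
$\left(1450 + 1085\right) 15 \left(-84\right) = 2535 \left(-1260\right) = -3194100$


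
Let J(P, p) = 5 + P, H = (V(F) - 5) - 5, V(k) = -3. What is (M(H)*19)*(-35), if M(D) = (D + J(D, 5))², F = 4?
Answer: -293265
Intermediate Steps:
H = -13 (H = (-3 - 5) - 5 = -8 - 5 = -13)
M(D) = (5 + 2*D)² (M(D) = (D + (5 + D))² = (5 + 2*D)²)
(M(H)*19)*(-35) = ((5 + 2*(-13))²*19)*(-35) = ((5 - 26)²*19)*(-35) = ((-21)²*19)*(-35) = (441*19)*(-35) = 8379*(-35) = -293265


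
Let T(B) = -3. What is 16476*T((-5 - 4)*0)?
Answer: -49428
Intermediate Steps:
16476*T((-5 - 4)*0) = 16476*(-3) = -49428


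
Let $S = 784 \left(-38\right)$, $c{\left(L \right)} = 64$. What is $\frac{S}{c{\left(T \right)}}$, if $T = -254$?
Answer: $- \frac{931}{2} \approx -465.5$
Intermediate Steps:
$S = -29792$
$\frac{S}{c{\left(T \right)}} = - \frac{29792}{64} = \left(-29792\right) \frac{1}{64} = - \frac{931}{2}$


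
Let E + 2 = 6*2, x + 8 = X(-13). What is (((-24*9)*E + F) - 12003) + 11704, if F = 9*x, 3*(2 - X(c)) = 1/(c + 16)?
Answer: -2514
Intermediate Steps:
X(c) = 2 - 1/(3*(16 + c)) (X(c) = 2 - 1/(3*(c + 16)) = 2 - 1/(3*(16 + c)))
x = -55/9 (x = -8 + (95 + 6*(-13))/(3*(16 - 13)) = -8 + (1/3)*(95 - 78)/3 = -8 + (1/3)*(1/3)*17 = -8 + 17/9 = -55/9 ≈ -6.1111)
F = -55 (F = 9*(-55/9) = -55)
E = 10 (E = -2 + 6*2 = -2 + 12 = 10)
(((-24*9)*E + F) - 12003) + 11704 = ((-24*9*10 - 55) - 12003) + 11704 = ((-216*10 - 55) - 12003) + 11704 = ((-2160 - 55) - 12003) + 11704 = (-2215 - 12003) + 11704 = -14218 + 11704 = -2514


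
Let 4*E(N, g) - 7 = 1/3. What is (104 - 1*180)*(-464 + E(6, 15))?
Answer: 105374/3 ≈ 35125.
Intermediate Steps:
E(N, g) = 11/6 (E(N, g) = 7/4 + (1/4)/3 = 7/4 + (1/4)*(1/3) = 7/4 + 1/12 = 11/6)
(104 - 1*180)*(-464 + E(6, 15)) = (104 - 1*180)*(-464 + 11/6) = (104 - 180)*(-2773/6) = -76*(-2773/6) = 105374/3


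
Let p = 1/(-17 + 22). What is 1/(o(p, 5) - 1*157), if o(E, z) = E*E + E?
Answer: -25/3919 ≈ -0.0063792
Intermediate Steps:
p = ⅕ (p = 1/5 = ⅕ ≈ 0.20000)
o(E, z) = E + E² (o(E, z) = E² + E = E + E²)
1/(o(p, 5) - 1*157) = 1/((1 + ⅕)/5 - 1*157) = 1/((⅕)*(6/5) - 157) = 1/(6/25 - 157) = 1/(-3919/25) = -25/3919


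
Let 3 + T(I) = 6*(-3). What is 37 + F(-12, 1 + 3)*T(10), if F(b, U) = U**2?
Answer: -299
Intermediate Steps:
T(I) = -21 (T(I) = -3 + 6*(-3) = -3 - 18 = -21)
37 + F(-12, 1 + 3)*T(10) = 37 + (1 + 3)**2*(-21) = 37 + 4**2*(-21) = 37 + 16*(-21) = 37 - 336 = -299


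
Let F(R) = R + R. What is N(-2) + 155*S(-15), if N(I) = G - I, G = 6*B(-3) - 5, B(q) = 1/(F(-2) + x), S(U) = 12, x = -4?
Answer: 7425/4 ≈ 1856.3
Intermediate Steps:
F(R) = 2*R
B(q) = -1/8 (B(q) = 1/(2*(-2) - 4) = 1/(-4 - 4) = 1/(-8) = -1/8)
G = -23/4 (G = 6*(-1/8) - 5 = -3/4 - 5 = -23/4 ≈ -5.7500)
N(I) = -23/4 - I
N(-2) + 155*S(-15) = (-23/4 - 1*(-2)) + 155*12 = (-23/4 + 2) + 1860 = -15/4 + 1860 = 7425/4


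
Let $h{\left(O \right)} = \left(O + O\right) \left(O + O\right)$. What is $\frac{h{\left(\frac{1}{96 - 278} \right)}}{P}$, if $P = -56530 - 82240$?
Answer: $- \frac{1}{1149154370} \approx -8.7021 \cdot 10^{-10}$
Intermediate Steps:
$h{\left(O \right)} = 4 O^{2}$ ($h{\left(O \right)} = 2 O 2 O = 4 O^{2}$)
$P = -138770$ ($P = -56530 - 82240 = -138770$)
$\frac{h{\left(\frac{1}{96 - 278} \right)}}{P} = \frac{4 \left(\frac{1}{96 - 278}\right)^{2}}{-138770} = 4 \left(\frac{1}{-182}\right)^{2} \left(- \frac{1}{138770}\right) = 4 \left(- \frac{1}{182}\right)^{2} \left(- \frac{1}{138770}\right) = 4 \cdot \frac{1}{33124} \left(- \frac{1}{138770}\right) = \frac{1}{8281} \left(- \frac{1}{138770}\right) = - \frac{1}{1149154370}$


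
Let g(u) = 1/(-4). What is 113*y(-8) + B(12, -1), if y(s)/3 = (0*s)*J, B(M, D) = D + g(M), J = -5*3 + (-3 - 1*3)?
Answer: -5/4 ≈ -1.2500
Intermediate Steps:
J = -21 (J = -15 + (-3 - 3) = -15 - 6 = -21)
g(u) = -¼
B(M, D) = -¼ + D (B(M, D) = D - ¼ = -¼ + D)
y(s) = 0 (y(s) = 3*((0*s)*(-21)) = 3*(0*(-21)) = 3*0 = 0)
113*y(-8) + B(12, -1) = 113*0 + (-¼ - 1) = 0 - 5/4 = -5/4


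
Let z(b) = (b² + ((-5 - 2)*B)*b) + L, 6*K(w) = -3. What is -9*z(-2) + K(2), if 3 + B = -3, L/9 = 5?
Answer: 629/2 ≈ 314.50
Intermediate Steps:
L = 45 (L = 9*5 = 45)
B = -6 (B = -3 - 3 = -6)
K(w) = -½ (K(w) = (⅙)*(-3) = -½)
z(b) = 45 + b² + 42*b (z(b) = (b² + ((-5 - 2)*(-6))*b) + 45 = (b² + (-7*(-6))*b) + 45 = (b² + 42*b) + 45 = 45 + b² + 42*b)
-9*z(-2) + K(2) = -9*(45 + (-2)² + 42*(-2)) - ½ = -9*(45 + 4 - 84) - ½ = -9*(-35) - ½ = 315 - ½ = 629/2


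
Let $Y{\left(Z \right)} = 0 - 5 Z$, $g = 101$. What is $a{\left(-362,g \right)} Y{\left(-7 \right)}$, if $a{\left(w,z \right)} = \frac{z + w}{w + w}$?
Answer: $\frac{9135}{724} \approx 12.617$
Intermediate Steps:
$a{\left(w,z \right)} = \frac{w + z}{2 w}$
$Y{\left(Z \right)} = - 5 Z$
$a{\left(-362,g \right)} Y{\left(-7 \right)} = \frac{-362 + 101}{2 \left(-362\right)} \left(\left(-5\right) \left(-7\right)\right) = \frac{1}{2} \left(- \frac{1}{362}\right) \left(-261\right) 35 = \frac{261}{724} \cdot 35 = \frac{9135}{724}$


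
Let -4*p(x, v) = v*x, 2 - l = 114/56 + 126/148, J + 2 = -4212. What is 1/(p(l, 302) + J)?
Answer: -2072/8592639 ≈ -0.00024114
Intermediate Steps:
J = -4214 (J = -2 - 4212 = -4214)
l = -919/1036 (l = 2 - (114/56 + 126/148) = 2 - (114*(1/56) + 126*(1/148)) = 2 - (57/28 + 63/74) = 2 - 1*2991/1036 = 2 - 2991/1036 = -919/1036 ≈ -0.88707)
p(x, v) = -v*x/4
1/(p(l, 302) + J) = 1/(-1/4*302*(-919/1036) - 4214) = 1/(138769/2072 - 4214) = 1/(-8592639/2072) = -2072/8592639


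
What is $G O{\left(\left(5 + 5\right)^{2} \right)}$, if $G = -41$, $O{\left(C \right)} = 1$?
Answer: $-41$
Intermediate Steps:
$G O{\left(\left(5 + 5\right)^{2} \right)} = \left(-41\right) 1 = -41$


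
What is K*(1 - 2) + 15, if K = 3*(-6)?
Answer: 33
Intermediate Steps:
K = -18
K*(1 - 2) + 15 = -18*(1 - 2) + 15 = -18*(-1) + 15 = 18 + 15 = 33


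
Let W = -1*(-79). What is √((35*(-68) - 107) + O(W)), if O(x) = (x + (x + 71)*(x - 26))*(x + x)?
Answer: √1266095 ≈ 1125.2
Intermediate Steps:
W = 79
O(x) = 2*x*(x + (-26 + x)*(71 + x)) (O(x) = (x + (71 + x)*(-26 + x))*(2*x) = (x + (-26 + x)*(71 + x))*(2*x) = 2*x*(x + (-26 + x)*(71 + x)))
√((35*(-68) - 107) + O(W)) = √((35*(-68) - 107) + 2*79*(-1846 + 79² + 46*79)) = √((-2380 - 107) + 2*79*(-1846 + 6241 + 3634)) = √(-2487 + 2*79*8029) = √(-2487 + 1268582) = √1266095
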